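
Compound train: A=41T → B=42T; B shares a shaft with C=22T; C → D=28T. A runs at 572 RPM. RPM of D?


Stage 1: RPM_B = RPM_A × t_A/t_B = 572 × 41/42 = 23452/42 ≈ 558.38
B and C share a shaft → RPM_C = RPM_B
Stage 2: RPM_D = RPM_C × t_C/t_D = RPM_A × (t_A×t_C)/(t_B×t_D)
Overall ratio = (41×22)/(42×28) = 902/1176
RPM_D = 572 × 902/1176 = 515944/1176
≈ 438.73 RPM

438.73 RPM


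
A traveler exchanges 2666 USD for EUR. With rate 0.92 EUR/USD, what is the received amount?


Amount × rate = 2666 × 0.92
= 2452.72 EUR

2452.72 EUR


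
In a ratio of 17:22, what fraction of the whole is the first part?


Total parts = 17 + 22 = 39
First part: 17/39 = 17/39
= 17/39

17/39


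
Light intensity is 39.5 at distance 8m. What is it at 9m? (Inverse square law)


I₁d₁² = I₂d₂²
I₂ = I₁ × (d₁/d₂)²
= 39.5 × (8/9)²
= 39.5 × 64/81
= 2528/81
≈ 31.2099

31.2099


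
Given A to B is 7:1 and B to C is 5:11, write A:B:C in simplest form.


Match B: multiply A:B by 5 → 35:5
Multiply B:C by 1 → 5:11
Combined: 35:5:11
GCD = 1
= 35:5:11

35:5:11


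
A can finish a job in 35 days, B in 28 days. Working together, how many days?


Rate of A = 1/35 per day
Rate of B = 1/28 per day
Combined rate = 1/35 + 1/28 = 63/980 ≈ 0.0643 per day
Days = 1 / combined rate = 980/63
≈ 15.56 days

15.56 days


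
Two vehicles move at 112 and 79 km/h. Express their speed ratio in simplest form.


Ratio = 112:79
GCD = 1
Simplified = 112:79
Time ratio (same distance) = 79:112
Speed ratio = 112:79

112:79


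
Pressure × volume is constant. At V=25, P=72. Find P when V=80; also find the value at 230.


Inverse proportion: x × y = constant
k = 25 × 72 = 1800
At x=80: k/80 = 22.50
At x=230: k/230 = 7.83
= 22.50 and 7.83

22.50 and 7.83


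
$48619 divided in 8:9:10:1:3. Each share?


Total parts = 8 + 9 + 10 + 1 + 3 = 31
Part 1: 48619 × 8/31 = 12546.84
Part 2: 48619 × 9/31 = 14115.19
Part 3: 48619 × 10/31 = 15683.55
Part 4: 48619 × 1/31 = 1568.35
Part 5: 48619 × 3/31 = 4705.06
= Part 1: $12546.84, Part 2: $14115.19, Part 3: $15683.55, Part 4: $1568.35, Part 5: $4705.06

Part 1: $12546.84, Part 2: $14115.19, Part 3: $15683.55, Part 4: $1568.35, Part 5: $4705.06


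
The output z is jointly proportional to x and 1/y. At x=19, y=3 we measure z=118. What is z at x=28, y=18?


z = k·x/y
Solve for k using the known point: k = z·y/x = 118×3/19 = 354/19 ≈ 18.6316
Now evaluate at x=28, y=18:
z = k × 28 / 18 = (354 × 28) / (19 × 18) = 9912/342
≈ 28.9825

28.9825


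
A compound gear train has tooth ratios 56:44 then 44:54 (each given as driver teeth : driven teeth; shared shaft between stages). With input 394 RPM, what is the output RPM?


Stage 1: RPM_B = RPM_A × t_A/t_B = 394 × 56/44 = 22064/44 ≈ 501.45
B and C share a shaft → RPM_C = RPM_B
Stage 2: RPM_D = RPM_C × t_C/t_D = RPM_A × (t_A×t_C)/(t_B×t_D)
Overall ratio = (56×44)/(44×54) = 2464/2376
RPM_D = 394 × 2464/2376 = 970816/2376
≈ 408.59 RPM

408.59 RPM


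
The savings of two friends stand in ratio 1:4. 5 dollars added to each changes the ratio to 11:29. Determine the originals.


Let A = 1k, B = 4k.
(1k + 5) / (4k + 5) = 11/29
Cross-multiply: 29(1k + 5) = 11(4k + 5)
29k + 145 = 44k + 55
29k - 44k = 55 - 145
-15k = -90
k = -90/-15 = 6
A = 1×6 = 6, B = 4×6 = 24
= A = 6, B = 24

A = 6, B = 24


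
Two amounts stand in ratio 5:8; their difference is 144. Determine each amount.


Let A = 5k, B = 8k.
8k - 5k = 144
3k = 144 → k = 144/3 = 48
A = 5×48 = 240, B = 8×48 = 384
= A = 240, B = 384

A = 240, B = 384


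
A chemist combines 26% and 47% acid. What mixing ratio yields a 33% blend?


Let x parts of 26% mix with y parts of 47%.
26x + 47y = 33(x + y)
26x + 47y = 33x + 33y
x(26 - 33) = y(33 - 47)
x/y = (47 - 33)/(33 - 26) = 14/7
Simplify: 2:1
= 2:1

2:1


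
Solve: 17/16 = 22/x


Cross multiply: 17 × x = 16 × 22
17x = 352
x = 352 / 17
= 20.71

20.71


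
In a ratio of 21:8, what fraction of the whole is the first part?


Total parts = 21 + 8 = 29
First part: 21/29 = 21/29
= 21/29

21/29


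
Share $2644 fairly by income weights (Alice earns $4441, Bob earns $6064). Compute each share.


Total income = 4441 + 6064 = $10505
Alice: $2644 × 4441/10505 = $1117.75
Bob: $2644 × 6064/10505 = $1526.25
= Alice: $1117.75, Bob: $1526.25

Alice: $1117.75, Bob: $1526.25


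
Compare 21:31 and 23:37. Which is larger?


21/31 = 0.6774
23/37 = 0.6216
0.6774 > 0.6216, so 21:31 is greater
= 21:31

21:31


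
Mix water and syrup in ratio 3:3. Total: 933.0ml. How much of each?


Total parts = 3 + 3 = 6
water: 933.0 × 3/6 = 466.5ml
syrup: 933.0 × 3/6 = 466.5ml
= 466.5ml and 466.5ml

466.5ml and 466.5ml


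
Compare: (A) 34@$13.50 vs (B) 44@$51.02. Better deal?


Deal A: $13.50/34 = $0.3971/unit
Deal B: $51.02/44 = $1.1595/unit
A is cheaper per unit
= Deal A

Deal A


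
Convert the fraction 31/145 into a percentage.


Percentage = (part / whole) × 100
= (31 / 145) × 100
≈ 21.38%

21.38%


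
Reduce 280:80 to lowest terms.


GCD(280, 80) = 40
280/40 : 80/40
= 7:2

7:2


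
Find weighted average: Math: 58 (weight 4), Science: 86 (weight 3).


Numerator = 58×4 + 86×3
= 232 + 258
= 490
Total weight = 7
Weighted avg = 490/7
= 70.00

70.00


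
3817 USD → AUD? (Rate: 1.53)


Amount × rate = 3817 × 1.53
= 5840.01 AUD

5840.01 AUD


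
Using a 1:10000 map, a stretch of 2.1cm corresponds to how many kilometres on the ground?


Real distance = map distance × scale
= 2.1cm × 10000
= 21000 cm = 210.0 m
= 0.210 km

0.210 km


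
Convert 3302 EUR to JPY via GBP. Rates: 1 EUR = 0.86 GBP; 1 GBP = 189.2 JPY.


Step 1: 3302 EUR × 0.86 = 2839.72 GBP
Step 2: 2839.72 GBP × 189.2 = 537275.02 JPY
Implied rate EUR→JPY = 0.86 × 189.2 = 162.7120
= 537275.02 JPY

537275.02 JPY


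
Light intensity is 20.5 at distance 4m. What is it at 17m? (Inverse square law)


I₁d₁² = I₂d₂²
I₂ = I₁ × (d₁/d₂)²
= 20.5 × (4/17)²
= 20.5 × 16/289
= 328/289
≈ 1.1349

1.1349


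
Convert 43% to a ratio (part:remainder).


43% means 43 parts out of 100; remainder = 57
Part : remainder = 43:57
GCD = 1
= 43:57

43:57


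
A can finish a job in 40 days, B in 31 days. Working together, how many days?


Rate of A = 1/40 per day
Rate of B = 1/31 per day
Combined rate = 1/40 + 1/31 = 71/1240 ≈ 0.0573 per day
Days = 1 / combined rate = 1240/71
≈ 17.46 days

17.46 days


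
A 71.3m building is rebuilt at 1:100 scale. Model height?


Model size = real / scale
= 71.3 / 100
= 0.7130 m

0.7130 m


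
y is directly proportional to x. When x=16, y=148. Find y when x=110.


Direct proportion: y/x = constant
k = 148/16 = 9.2500
y₂ = k × 110 = 148 × 110 / 16 = 16280/16
= 1017.50

1017.50


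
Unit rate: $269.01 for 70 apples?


Unit rate = total / quantity
= 269.01 / 70
= $3.84 per unit

$3.84 per unit


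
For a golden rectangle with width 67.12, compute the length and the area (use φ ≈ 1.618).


φ = (1 + √5) / 2 ≈ 1.618
Length = width × φ = 67.12 × 1.618 = 108.60016
≈ 108.60
Area = width × length = 67.12 × 108.60016 = 7289.2427392 ≈ 7289.24
= Length: 108.60, Area: 7289.24

Length: 108.60, Area: 7289.24


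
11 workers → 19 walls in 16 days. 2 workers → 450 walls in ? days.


Days ∝ work / workers, so d₂ = d₁ × (m₁/m₂) × (w₂/w₁)
Workers factor (inverse): 11/2 = 5.5000
Work factor (direct): 450/19 ≈ 23.6842
d₂ = 16 × 11/2 × 450/19 = (16 × 11 × 450) / (2 × 19) = 79200/38
≈ 2084.21 days

2084.21 days


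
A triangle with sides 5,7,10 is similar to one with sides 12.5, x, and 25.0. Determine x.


Scale factor = 12.5/5 = 2.5
Missing side = 7 × 2.5
= 17.5

17.5


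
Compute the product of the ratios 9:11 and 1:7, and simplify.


Compound ratio = (9×1) : (11×7)
= 9:77
GCD = 1
= 9:77

9:77


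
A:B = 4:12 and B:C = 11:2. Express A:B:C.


Match B: multiply A:B by 11 → 44:132
Multiply B:C by 12 → 132:24
Combined: 44:132:24
GCD = 4
= 11:33:6

11:33:6


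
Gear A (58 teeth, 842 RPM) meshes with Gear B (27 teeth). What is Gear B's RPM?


Gear ratio = 58:27 = 58:27
RPM_B = RPM_A × (teeth_A / teeth_B)
= 842 × (58/27)
= 1808.7 RPM

1808.7 RPM


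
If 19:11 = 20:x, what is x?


Cross multiply: 19 × x = 11 × 20
19x = 220
x = 220 / 19
= 11.58

11.58


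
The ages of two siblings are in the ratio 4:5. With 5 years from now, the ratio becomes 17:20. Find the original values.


Let A = 4k, B = 5k.
(4k + 5) / (5k + 5) = 17/20
Cross-multiply: 20(4k + 5) = 17(5k + 5)
80k + 100 = 85k + 85
80k - 85k = 85 - 100
-5k = -15
k = -15/-5 = 3
A = 4×3 = 12, B = 5×3 = 15
= A = 12, B = 15

A = 12, B = 15


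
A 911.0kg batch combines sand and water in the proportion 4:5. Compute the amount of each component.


Total parts = 4 + 5 = 9
sand: 911.0 × 4/9 = 404.9kg
water: 911.0 × 5/9 = 506.1kg
= 404.9kg and 506.1kg

404.9kg and 506.1kg


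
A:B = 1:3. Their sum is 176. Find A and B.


Let A = 1k, B = 3k.
1k + 3k = 176
4k = 176 → k = 176/4 = 44
A = 1×44 = 44, B = 3×44 = 132
= A = 44, B = 132

A = 44, B = 132


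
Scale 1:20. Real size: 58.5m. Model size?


Model size = real / scale
= 58.5 / 20
= 2.9250 m

2.9250 m


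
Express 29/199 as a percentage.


Percentage = (part / whole) × 100
= (29 / 199) × 100
≈ 14.57%

14.57%


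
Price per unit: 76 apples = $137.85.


Unit rate = total / quantity
= 137.85 / 76
= $1.81 per unit

$1.81 per unit


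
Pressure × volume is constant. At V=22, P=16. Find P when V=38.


Inverse proportion: x × y = constant
k = 22 × 16 = 352
y₂ = k / 38 = 352 / 38
= 9.26

9.26


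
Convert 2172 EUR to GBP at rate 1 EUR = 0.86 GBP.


Amount × rate = 2172 × 0.86
= 1867.92 GBP

1867.92 GBP


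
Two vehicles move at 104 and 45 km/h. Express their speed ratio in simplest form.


Ratio = 104:45
GCD = 1
Simplified = 104:45
Time ratio (same distance) = 45:104
Speed ratio = 104:45

104:45


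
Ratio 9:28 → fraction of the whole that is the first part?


Total parts = 9 + 28 = 37
First part: 9/37 = 9/37
= 9/37

9/37


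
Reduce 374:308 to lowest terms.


GCD(374, 308) = 22
374/22 : 308/22
= 17:14

17:14


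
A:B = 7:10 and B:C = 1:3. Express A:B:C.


Match B: multiply A:B by 1 → 7:10
Multiply B:C by 10 → 10:30
Combined: 7:10:30
GCD = 1
= 7:10:30

7:10:30


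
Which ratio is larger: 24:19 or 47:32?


24/19 = 1.2632
47/32 = 1.4688
1.2632 < 1.4688, so 24:19 is less
= 47:32

47:32


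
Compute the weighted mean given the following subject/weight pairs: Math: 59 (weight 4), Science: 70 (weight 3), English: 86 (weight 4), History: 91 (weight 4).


Numerator = 59×4 + 70×3 + 86×4 + 91×4
= 236 + 210 + 344 + 364
= 1154
Total weight = 15
Weighted avg = 1154/15
= 76.93

76.93


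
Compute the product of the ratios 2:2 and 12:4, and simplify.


Compound ratio = (2×12) : (2×4)
= 24:8
GCD = 8
= 3:1

3:1


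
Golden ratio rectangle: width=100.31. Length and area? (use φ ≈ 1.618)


φ = (1 + √5) / 2 ≈ 1.618
Length = width × φ = 100.31 × 1.618 = 162.30158
≈ 162.30
Area = width × length = 100.31 × 162.30158 = 16280.4714898 ≈ 16280.47
= Length: 162.30, Area: 16280.47

Length: 162.30, Area: 16280.47


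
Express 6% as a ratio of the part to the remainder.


6% means 6 parts out of 100; remainder = 94
Part : remainder = 6:94
GCD = 2
= 3:47

3:47


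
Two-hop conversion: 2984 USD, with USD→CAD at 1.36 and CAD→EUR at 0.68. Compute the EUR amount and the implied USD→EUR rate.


Step 1: 2984 USD × 1.36 = 4058.24 CAD
Step 2: 4058.24 CAD × 0.68 = 2759.60 EUR
Implied rate USD→EUR = 1.36 × 0.68 = 0.9248
= 2759.60 EUR; implied rate 0.9248 EUR/USD

2759.60 EUR; implied rate 0.9248 EUR/USD


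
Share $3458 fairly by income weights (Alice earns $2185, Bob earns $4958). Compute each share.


Total income = 2185 + 4958 = $7143
Alice: $3458 × 2185/7143 = $1057.78
Bob: $3458 × 4958/7143 = $2400.22
= Alice: $1057.78, Bob: $2400.22

Alice: $1057.78, Bob: $2400.22


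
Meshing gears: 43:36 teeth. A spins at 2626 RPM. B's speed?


Gear ratio = 43:36 = 43:36
RPM_B = RPM_A × (teeth_A / teeth_B)
= 2626 × (43/36)
= 3136.6 RPM

3136.6 RPM


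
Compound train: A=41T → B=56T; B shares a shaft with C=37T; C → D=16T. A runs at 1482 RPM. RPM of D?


Stage 1: RPM_B = RPM_A × t_A/t_B = 1482 × 41/56 = 60762/56 ≈ 1085.04
B and C share a shaft → RPM_C = RPM_B
Stage 2: RPM_D = RPM_C × t_C/t_D = RPM_A × (t_A×t_C)/(t_B×t_D)
Overall ratio = (41×37)/(56×16) = 1517/896
RPM_D = 1482 × 1517/896 = 2248194/896
≈ 2509.15 RPM

2509.15 RPM


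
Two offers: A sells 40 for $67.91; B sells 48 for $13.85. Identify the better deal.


Deal A: $67.91/40 = $1.6978/unit
Deal B: $13.85/48 = $0.2885/unit
B is cheaper per unit
= Deal B

Deal B


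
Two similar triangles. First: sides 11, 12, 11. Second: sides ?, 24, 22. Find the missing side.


Scale factor = 24/12 = 2
Missing side = 11 × 2
= 22.0

22.0


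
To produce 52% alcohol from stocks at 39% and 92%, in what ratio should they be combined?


Let x parts of 39% mix with y parts of 92%.
39x + 92y = 52(x + y)
39x + 92y = 52x + 52y
x(39 - 52) = y(52 - 92)
x/y = (92 - 52)/(52 - 39) = 40/13
Simplify: 40:13
= 40:13

40:13


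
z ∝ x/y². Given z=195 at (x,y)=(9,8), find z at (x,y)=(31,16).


z = k·x/y²
Solve for k using the known point: k = z·y²/x = 195×64/9 = 12480/9 ≈ 1386.6667
Now evaluate at x=31, y=16:
z = k × 31 / 256 = (12480 × 31) / (9 × 256) = 386880/2304
≈ 167.9167

167.9167


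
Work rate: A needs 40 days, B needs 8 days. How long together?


Rate of A = 1/40 per day
Rate of B = 1/8 per day
Combined rate = 1/40 + 1/8 = 48/320 = 0.1500 per day
Days = 1 / combined rate = 320/48
≈ 6.67 days

6.67 days


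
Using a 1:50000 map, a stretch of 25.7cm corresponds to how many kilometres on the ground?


Real distance = map distance × scale
= 25.7cm × 50000
= 1285000 cm = 12850.0 m
= 12.850 km

12.850 km


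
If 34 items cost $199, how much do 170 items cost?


Direct proportion: y/x = constant
k = 199/34 ≈ 5.8529
y₂ = k × 170 = 199 × 170 / 34 = 33830/34
= 995.00

995.00


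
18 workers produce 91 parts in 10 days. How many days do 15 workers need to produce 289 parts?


Days ∝ work / workers, so d₂ = d₁ × (m₁/m₂) × (w₂/w₁)
Workers factor (inverse): 18/15 = 1.2000
Work factor (direct): 289/91 ≈ 3.1758
d₂ = 10 × 18/15 × 289/91 = (10 × 18 × 289) / (15 × 91) = 52020/1365
≈ 38.11 days

38.11 days


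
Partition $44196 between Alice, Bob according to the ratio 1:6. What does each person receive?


Total parts = 1 + 6 = 7
Alice: 44196 × 1/7 = 6313.71
Bob: 44196 × 6/7 = 37882.29
= Alice: $6313.71, Bob: $37882.29

Alice: $6313.71, Bob: $37882.29


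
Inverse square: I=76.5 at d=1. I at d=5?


I₁d₁² = I₂d₂²
I₂ = I₁ × (d₁/d₂)²
= 76.5 × (1/5)²
= 76.5 × 1/25
= 76.5/25
= 3.0600

3.0600


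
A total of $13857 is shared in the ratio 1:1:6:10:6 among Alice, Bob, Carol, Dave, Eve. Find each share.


Total parts = 1 + 1 + 6 + 10 + 6 = 24
Alice: 13857 × 1/24 = 577.38
Bob: 13857 × 1/24 = 577.38
Carol: 13857 × 6/24 = 3464.25
Dave: 13857 × 10/24 = 5773.75
Eve: 13857 × 6/24 = 3464.25
= Alice: $577.38, Bob: $577.38, Carol: $3464.25, Dave: $5773.75, Eve: $3464.25

Alice: $577.38, Bob: $577.38, Carol: $3464.25, Dave: $5773.75, Eve: $3464.25


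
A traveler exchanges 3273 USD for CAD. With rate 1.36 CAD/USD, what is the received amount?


Amount × rate = 3273 × 1.36
= 4451.28 CAD

4451.28 CAD


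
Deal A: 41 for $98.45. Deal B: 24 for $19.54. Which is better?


Deal A: $98.45/41 = $2.4012/unit
Deal B: $19.54/24 = $0.8142/unit
B is cheaper per unit
= Deal B

Deal B


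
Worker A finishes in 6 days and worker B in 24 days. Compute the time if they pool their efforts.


Rate of A = 1/6 per day
Rate of B = 1/24 per day
Combined rate = 1/6 + 1/24 = 30/144 ≈ 0.2083 per day
Days = 1 / combined rate = 144/30
= 4.80 days

4.80 days


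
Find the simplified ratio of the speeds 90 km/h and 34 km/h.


Ratio = 90:34
GCD = 2
Simplified = 45:17
Time ratio (same distance) = 17:45
Speed ratio = 45:17

45:17


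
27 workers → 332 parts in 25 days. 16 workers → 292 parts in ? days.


Days ∝ work / workers, so d₂ = d₁ × (m₁/m₂) × (w₂/w₁)
Workers factor (inverse): 27/16 = 1.6875
Work factor (direct): 292/332 ≈ 0.8795
d₂ = 25 × 27/16 × 292/332 = (25 × 27 × 292) / (16 × 332) = 197100/5312
≈ 37.10 days

37.10 days


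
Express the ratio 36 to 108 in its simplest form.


GCD(36, 108) = 36
36/36 : 108/36
= 1:3

1:3


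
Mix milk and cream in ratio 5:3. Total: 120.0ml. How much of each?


Total parts = 5 + 3 = 8
milk: 120.0 × 5/8 = 75.0ml
cream: 120.0 × 3/8 = 45.0ml
= 75.0ml and 45.0ml

75.0ml and 45.0ml


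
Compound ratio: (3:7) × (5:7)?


Compound ratio = (3×5) : (7×7)
= 15:49
GCD = 1
= 15:49

15:49


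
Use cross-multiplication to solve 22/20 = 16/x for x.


Cross multiply: 22 × x = 20 × 16
22x = 320
x = 320 / 22
= 14.55

14.55


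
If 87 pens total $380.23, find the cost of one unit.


Unit rate = total / quantity
= 380.23 / 87
= $4.37 per unit

$4.37 per unit


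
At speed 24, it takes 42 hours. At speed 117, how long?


Inverse proportion: x × y = constant
k = 24 × 42 = 1008
y₂ = k / 117 = 1008 / 117
= 8.62

8.62


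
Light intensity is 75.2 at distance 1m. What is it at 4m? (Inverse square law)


I₁d₁² = I₂d₂²
I₂ = I₁ × (d₁/d₂)²
= 75.2 × (1/4)²
= 75.2 × 1/16
= 75.2/16
= 4.7000

4.7000


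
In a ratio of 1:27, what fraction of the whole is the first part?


Total parts = 1 + 27 = 28
First part: 1/28 = 1/28
= 1/28

1/28


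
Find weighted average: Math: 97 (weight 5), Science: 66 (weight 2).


Numerator = 97×5 + 66×2
= 485 + 132
= 617
Total weight = 7
Weighted avg = 617/7
= 88.14

88.14


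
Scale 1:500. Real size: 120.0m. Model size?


Model size = real / scale
= 120.0 / 500
= 0.2400 m

0.2400 m


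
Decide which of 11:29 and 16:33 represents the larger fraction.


11/29 = 0.3793
16/33 = 0.4848
0.3793 < 0.4848, so 11:29 is less
= 16:33

16:33


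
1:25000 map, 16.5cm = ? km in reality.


Real distance = map distance × scale
= 16.5cm × 25000
= 412500 cm = 4125.0 m
= 4.125 km

4.125 km


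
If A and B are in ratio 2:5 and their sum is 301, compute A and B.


Let A = 2k, B = 5k.
2k + 5k = 301
7k = 301 → k = 301/7 = 43
A = 2×43 = 86, B = 5×43 = 215
= A = 86, B = 215

A = 86, B = 215


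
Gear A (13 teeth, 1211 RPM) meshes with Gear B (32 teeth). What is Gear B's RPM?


Gear ratio = 13:32 = 13:32
RPM_B = RPM_A × (teeth_A / teeth_B)
= 1211 × (13/32)
= 492.0 RPM

492.0 RPM


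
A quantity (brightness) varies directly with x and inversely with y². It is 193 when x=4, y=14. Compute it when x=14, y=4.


z = k·x/y²
Solve for k using the known point: k = z·y²/x = 193×196/4 = 37828/4 = 9457.0000
Now evaluate at x=14, y=4:
z = k × 14 / 16 = (37828 × 14) / (4 × 16) = 529592/64
= 8274.8750

8274.8750


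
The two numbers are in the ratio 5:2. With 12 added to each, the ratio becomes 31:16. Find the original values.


Let A = 5k, B = 2k.
(5k + 12) / (2k + 12) = 31/16
Cross-multiply: 16(5k + 12) = 31(2k + 12)
80k + 192 = 62k + 372
80k - 62k = 372 - 192
18k = 180
k = 180/18 = 10
A = 5×10 = 50, B = 2×10 = 20
= A = 50, B = 20

A = 50, B = 20


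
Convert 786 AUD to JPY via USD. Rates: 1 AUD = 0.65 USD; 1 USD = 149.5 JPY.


Step 1: 786 AUD × 0.65 = 510.90 USD
Step 2: 510.90 USD × 149.5 = 76379.55 JPY
Implied rate AUD→JPY = 0.65 × 149.5 = 97.1750
= 76379.55 JPY

76379.55 JPY


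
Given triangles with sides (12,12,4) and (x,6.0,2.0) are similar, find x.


Scale factor = 6.0/12 = 0.5
Missing side = 12 × 0.5
= 6.0

6.0


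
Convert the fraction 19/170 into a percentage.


Percentage = (part / whole) × 100
= (19 / 170) × 100
≈ 11.18%

11.18%


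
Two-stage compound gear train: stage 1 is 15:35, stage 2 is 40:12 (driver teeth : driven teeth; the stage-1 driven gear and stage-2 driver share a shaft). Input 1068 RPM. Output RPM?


Stage 1: RPM_B = RPM_A × t_A/t_B = 1068 × 15/35 = 16020/35 ≈ 457.71
B and C share a shaft → RPM_C = RPM_B
Stage 2: RPM_D = RPM_C × t_C/t_D = RPM_A × (t_A×t_C)/(t_B×t_D)
Overall ratio = (15×40)/(35×12) = 600/420
RPM_D = 1068 × 600/420 = 640800/420
≈ 1525.71 RPM

1525.71 RPM


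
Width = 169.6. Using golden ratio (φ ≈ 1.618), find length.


φ = (1 + √5) / 2 ≈ 1.618
Length = width × φ = 169.6 × 1.618 = 274.4128
≈ 274.41

274.41


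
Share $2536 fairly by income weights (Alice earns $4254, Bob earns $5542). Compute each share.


Total income = 4254 + 5542 = $9796
Alice: $2536 × 4254/9796 = $1101.28
Bob: $2536 × 5542/9796 = $1434.72
= Alice: $1101.28, Bob: $1434.72

Alice: $1101.28, Bob: $1434.72


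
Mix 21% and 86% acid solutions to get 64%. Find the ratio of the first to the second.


Let x parts of 21% mix with y parts of 86%.
21x + 86y = 64(x + y)
21x + 86y = 64x + 64y
x(21 - 64) = y(64 - 86)
x/y = (86 - 64)/(64 - 21) = 22/43
Simplify: 22:43
= 22:43

22:43


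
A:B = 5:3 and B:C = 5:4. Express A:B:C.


Match B: multiply A:B by 5 → 25:15
Multiply B:C by 3 → 15:12
Combined: 25:15:12
GCD = 1
= 25:15:12

25:15:12


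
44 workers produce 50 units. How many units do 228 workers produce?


Direct proportion: y/x = constant
k = 50/44 ≈ 1.1364
y₂ = k × 228 = 50 × 228 / 44 = 11400/44
≈ 259.09

259.09


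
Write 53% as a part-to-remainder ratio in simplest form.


53% means 53 parts out of 100; remainder = 47
Part : remainder = 53:47
GCD = 1
= 53:47

53:47


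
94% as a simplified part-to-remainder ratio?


94% means 94 parts out of 100; remainder = 6
Part : remainder = 94:6
GCD = 2
= 47:3

47:3


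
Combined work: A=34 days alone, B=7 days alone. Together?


Rate of A = 1/34 per day
Rate of B = 1/7 per day
Combined rate = 1/34 + 1/7 = 41/238 ≈ 0.1723 per day
Days = 1 / combined rate = 238/41
≈ 5.80 days

5.80 days


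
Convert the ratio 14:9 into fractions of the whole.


Total parts = 14 + 9 = 23
First part: 14/23 = 14/23
Second part: 9/23 = 9/23
= 14/23 and 9/23

14/23 and 9/23


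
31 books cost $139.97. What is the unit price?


Unit rate = total / quantity
= 139.97 / 31
= $4.52 per unit

$4.52 per unit


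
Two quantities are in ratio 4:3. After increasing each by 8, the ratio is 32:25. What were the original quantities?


Let A = 4k, B = 3k.
(4k + 8) / (3k + 8) = 32/25
Cross-multiply: 25(4k + 8) = 32(3k + 8)
100k + 200 = 96k + 256
100k - 96k = 256 - 200
4k = 56
k = 56/4 = 14
A = 4×14 = 56, B = 3×14 = 42
= A = 56, B = 42

A = 56, B = 42


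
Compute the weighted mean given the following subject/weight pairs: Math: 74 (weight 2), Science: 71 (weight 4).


Numerator = 74×2 + 71×4
= 148 + 284
= 432
Total weight = 6
Weighted avg = 432/6
= 72.00

72.00


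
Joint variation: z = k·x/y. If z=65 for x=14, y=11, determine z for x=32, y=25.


z = k·x/y
Solve for k using the known point: k = z·y/x = 65×11/14 = 715/14 ≈ 51.0714
Now evaluate at x=32, y=25:
z = k × 32 / 25 = (715 × 32) / (14 × 25) = 22880/350
≈ 65.3714

65.3714


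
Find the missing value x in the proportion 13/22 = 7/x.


Cross multiply: 13 × x = 22 × 7
13x = 154
x = 154 / 13
= 11.85

11.85


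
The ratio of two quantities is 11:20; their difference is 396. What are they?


Let A = 11k, B = 20k.
20k - 11k = 396
9k = 396 → k = 396/9 = 44
A = 11×44 = 484, B = 20×44 = 880
= A = 484, B = 880

A = 484, B = 880


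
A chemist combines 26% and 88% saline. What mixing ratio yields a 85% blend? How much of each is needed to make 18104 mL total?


Let x parts of 26% mix with y parts of 88%.
26x + 88y = 85(x + y)
26x + 88y = 85x + 85y
x(26 - 85) = y(85 - 88)
x/y = (88 - 85)/(85 - 26) = 3/59
Simplify: 3:59
Total parts = 62; one part = 18104/62 = 292.00 mL
26% solution: 3×292.00 = 876.00 mL
88% solution: 59×292.00 = 17228.00 mL
= ratio 3:59; 876.00 mL and 17228.00 mL

ratio 3:59; 876.00 mL and 17228.00 mL


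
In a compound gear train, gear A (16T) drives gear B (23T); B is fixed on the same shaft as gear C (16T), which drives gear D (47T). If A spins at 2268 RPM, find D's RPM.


Stage 1: RPM_B = RPM_A × t_A/t_B = 2268 × 16/23 = 36288/23 ≈ 1577.74
B and C share a shaft → RPM_C = RPM_B
Stage 2: RPM_D = RPM_C × t_C/t_D = RPM_A × (t_A×t_C)/(t_B×t_D)
Overall ratio = (16×16)/(23×47) = 256/1081
RPM_D = 2268 × 256/1081 = 580608/1081
≈ 537.10 RPM

537.10 RPM


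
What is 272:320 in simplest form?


GCD(272, 320) = 16
272/16 : 320/16
= 17:20

17:20


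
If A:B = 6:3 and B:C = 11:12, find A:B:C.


Match B: multiply A:B by 11 → 66:33
Multiply B:C by 3 → 33:36
Combined: 66:33:36
GCD = 3
= 22:11:12

22:11:12


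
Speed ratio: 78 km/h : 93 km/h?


Ratio = 78:93
GCD = 3
Simplified = 26:31
Time ratio (same distance) = 31:26
Speed ratio = 26:31

26:31


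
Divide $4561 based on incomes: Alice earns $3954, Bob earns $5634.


Total income = 3954 + 5634 = $9588
Alice: $4561 × 3954/9588 = $1880.91
Bob: $4561 × 5634/9588 = $2680.09
= Alice: $1880.91, Bob: $2680.09

Alice: $1880.91, Bob: $2680.09


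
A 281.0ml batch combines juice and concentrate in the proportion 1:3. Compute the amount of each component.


Total parts = 1 + 3 = 4
juice: 281.0 × 1/4 = 70.3ml
concentrate: 281.0 × 3/4 = 210.8ml
= 70.3ml and 210.8ml

70.3ml and 210.8ml


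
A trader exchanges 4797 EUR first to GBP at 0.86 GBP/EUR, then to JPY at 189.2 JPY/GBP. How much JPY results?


Step 1: 4797 EUR × 0.86 = 4125.42 GBP
Step 2: 4125.42 GBP × 189.2 = 780529.46 JPY
Implied rate EUR→JPY = 0.86 × 189.2 = 162.7120
= 780529.46 JPY

780529.46 JPY


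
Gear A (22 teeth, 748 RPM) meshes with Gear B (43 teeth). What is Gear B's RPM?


Gear ratio = 22:43 = 22:43
RPM_B = RPM_A × (teeth_A / teeth_B)
= 748 × (22/43)
= 382.7 RPM

382.7 RPM


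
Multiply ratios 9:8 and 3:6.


Compound ratio = (9×3) : (8×6)
= 27:48
GCD = 3
= 9:16

9:16


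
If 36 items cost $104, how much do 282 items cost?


Direct proportion: y/x = constant
k = 104/36 ≈ 2.8889
y₂ = k × 282 = 104 × 282 / 36 = 29328/36
≈ 814.67

814.67


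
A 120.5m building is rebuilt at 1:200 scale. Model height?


Model size = real / scale
= 120.5 / 200
= 0.6025 m

0.6025 m


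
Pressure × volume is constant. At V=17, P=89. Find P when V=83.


Inverse proportion: x × y = constant
k = 17 × 89 = 1513
y₂ = k / 83 = 1513 / 83
= 18.23

18.23


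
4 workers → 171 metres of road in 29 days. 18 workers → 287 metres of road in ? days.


Days ∝ work / workers, so d₂ = d₁ × (m₁/m₂) × (w₂/w₁)
Workers factor (inverse): 4/18 ≈ 0.2222
Work factor (direct): 287/171 ≈ 1.6784
d₂ = 29 × 4/18 × 287/171 = (29 × 4 × 287) / (18 × 171) = 33292/3078
≈ 10.82 days

10.82 days


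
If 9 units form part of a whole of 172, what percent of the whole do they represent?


Percentage = (part / whole) × 100
= (9 / 172) × 100
≈ 5.23%

5.23%


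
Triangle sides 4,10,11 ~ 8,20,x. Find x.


Scale factor = 8/4 = 2
Missing side = 11 × 2
= 22.0

22.0


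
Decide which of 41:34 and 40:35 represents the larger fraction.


41/34 = 1.2059
40/35 = 1.1429
1.2059 > 1.1429, so 41:34 is greater
= 41:34

41:34


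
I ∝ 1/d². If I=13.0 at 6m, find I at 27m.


I₁d₁² = I₂d₂²
I₂ = I₁ × (d₁/d₂)²
= 13.0 × (6/27)²
= 13.0 × 36/729
= 468/729
≈ 0.6420

0.6420


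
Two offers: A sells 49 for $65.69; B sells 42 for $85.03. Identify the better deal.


Deal A: $65.69/49 = $1.3406/unit
Deal B: $85.03/42 = $2.0245/unit
A is cheaper per unit
= Deal A

Deal A


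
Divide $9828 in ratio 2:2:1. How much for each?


Total parts = 2 + 2 + 1 = 5
Part 1: 9828 × 2/5 = 3931.20
Part 2: 9828 × 2/5 = 3931.20
Part 3: 9828 × 1/5 = 1965.60
= Part 1: $3931.20, Part 2: $3931.20, Part 3: $1965.60

Part 1: $3931.20, Part 2: $3931.20, Part 3: $1965.60


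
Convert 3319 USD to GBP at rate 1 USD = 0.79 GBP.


Amount × rate = 3319 × 0.79
= 2622.01 GBP

2622.01 GBP


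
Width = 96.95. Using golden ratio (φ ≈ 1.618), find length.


φ = (1 + √5) / 2 ≈ 1.618
Length = width × φ = 96.95 × 1.618 = 156.8651
≈ 156.87

156.87


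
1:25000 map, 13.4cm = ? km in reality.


Real distance = map distance × scale
= 13.4cm × 25000
= 335000 cm = 3350.0 m
= 3.350 km

3.350 km


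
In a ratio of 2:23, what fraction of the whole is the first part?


Total parts = 2 + 23 = 25
First part: 2/25 = 2/25
= 2/25

2/25


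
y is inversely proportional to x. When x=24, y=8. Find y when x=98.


Inverse proportion: x × y = constant
k = 24 × 8 = 192
y₂ = k / 98 = 192 / 98
= 1.96

1.96


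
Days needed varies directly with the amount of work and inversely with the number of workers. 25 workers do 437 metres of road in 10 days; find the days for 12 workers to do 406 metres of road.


Days ∝ work / workers, so d₂ = d₁ × (m₁/m₂) × (w₂/w₁)
Workers factor (inverse): 25/12 ≈ 2.0833
Work factor (direct): 406/437 ≈ 0.9291
d₂ = 10 × 25/12 × 406/437 = (10 × 25 × 406) / (12 × 437) = 101500/5244
≈ 19.36 days

19.36 days


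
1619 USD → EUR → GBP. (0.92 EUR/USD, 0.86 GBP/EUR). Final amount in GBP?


Step 1: 1619 USD × 0.92 = 1489.48 EUR
Step 2: 1489.48 EUR × 0.86 = 1280.95 GBP
Implied rate USD→GBP = 0.92 × 0.86 = 0.7912
= 1280.95 GBP

1280.95 GBP


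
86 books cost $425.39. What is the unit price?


Unit rate = total / quantity
= 425.39 / 86
= $4.95 per unit

$4.95 per unit


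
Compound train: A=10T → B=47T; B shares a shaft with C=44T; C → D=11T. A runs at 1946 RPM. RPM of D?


Stage 1: RPM_B = RPM_A × t_A/t_B = 1946 × 10/47 = 19460/47 ≈ 414.04
B and C share a shaft → RPM_C = RPM_B
Stage 2: RPM_D = RPM_C × t_C/t_D = RPM_A × (t_A×t_C)/(t_B×t_D)
Overall ratio = (10×44)/(47×11) = 440/517
RPM_D = 1946 × 440/517 = 856240/517
≈ 1656.17 RPM

1656.17 RPM


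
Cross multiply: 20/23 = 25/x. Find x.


Cross multiply: 20 × x = 23 × 25
20x = 575
x = 575 / 20
= 28.75

28.75


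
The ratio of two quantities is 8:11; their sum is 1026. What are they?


Let A = 8k, B = 11k.
8k + 11k = 1026
19k = 1026 → k = 1026/19 = 54
A = 8×54 = 432, B = 11×54 = 594
= A = 432, B = 594

A = 432, B = 594


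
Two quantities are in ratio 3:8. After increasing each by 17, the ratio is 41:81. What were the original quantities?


Let A = 3k, B = 8k.
(3k + 17) / (8k + 17) = 41/81
Cross-multiply: 81(3k + 17) = 41(8k + 17)
243k + 1377 = 328k + 697
243k - 328k = 697 - 1377
-85k = -680
k = -680/-85 = 8
A = 3×8 = 24, B = 8×8 = 64
= A = 24, B = 64

A = 24, B = 64


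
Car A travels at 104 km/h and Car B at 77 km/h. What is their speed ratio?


Ratio = 104:77
GCD = 1
Simplified = 104:77
Time ratio (same distance) = 77:104
Speed ratio = 104:77

104:77


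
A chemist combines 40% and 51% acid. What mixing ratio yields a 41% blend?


Let x parts of 40% mix with y parts of 51%.
40x + 51y = 41(x + y)
40x + 51y = 41x + 41y
x(40 - 41) = y(41 - 51)
x/y = (51 - 41)/(41 - 40) = 10/1
Simplify: 10:1
= 10:1

10:1


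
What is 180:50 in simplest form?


GCD(180, 50) = 10
180/10 : 50/10
= 18:5

18:5


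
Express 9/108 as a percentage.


Percentage = (part / whole) × 100
= (9 / 108) × 100
≈ 8.33%

8.33%


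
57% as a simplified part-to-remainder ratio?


57% means 57 parts out of 100; remainder = 43
Part : remainder = 57:43
GCD = 1
= 57:43

57:43


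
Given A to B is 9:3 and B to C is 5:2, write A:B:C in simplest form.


Match B: multiply A:B by 5 → 45:15
Multiply B:C by 3 → 15:6
Combined: 45:15:6
GCD = 3
= 15:5:2

15:5:2


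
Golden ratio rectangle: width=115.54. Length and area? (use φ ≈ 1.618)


φ = (1 + √5) / 2 ≈ 1.618
Length = width × φ = 115.54 × 1.618 = 186.94372
≈ 186.94
Area = width × length = 115.54 × 186.94372 = 21599.4774088 ≈ 21599.48
= Length: 186.94, Area: 21599.48

Length: 186.94, Area: 21599.48


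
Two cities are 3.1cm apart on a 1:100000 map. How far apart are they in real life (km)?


Real distance = map distance × scale
= 3.1cm × 100000
= 310000 cm = 3100.0 m
= 3.100 km

3.100 km


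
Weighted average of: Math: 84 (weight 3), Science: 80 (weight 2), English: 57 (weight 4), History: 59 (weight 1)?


Numerator = 84×3 + 80×2 + 57×4 + 59×1
= 252 + 160 + 228 + 59
= 699
Total weight = 10
Weighted avg = 699/10
= 69.90

69.90


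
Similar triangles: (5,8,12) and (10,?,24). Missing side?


Scale factor = 10/5 = 2
Missing side = 8 × 2
= 16.0

16.0


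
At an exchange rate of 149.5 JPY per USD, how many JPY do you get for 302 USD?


Amount × rate = 302 × 149.5
= 45149.00 JPY

45149.00 JPY


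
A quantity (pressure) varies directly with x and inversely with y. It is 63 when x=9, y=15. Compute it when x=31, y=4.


z = k·x/y
Solve for k using the known point: k = z·y/x = 63×15/9 = 945/9 = 105.0000
Now evaluate at x=31, y=4:
z = k × 31 / 4 = (945 × 31) / (9 × 4) = 29295/36
= 813.7500

813.7500


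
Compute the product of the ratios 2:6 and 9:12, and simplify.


Compound ratio = (2×9) : (6×12)
= 18:72
GCD = 18
= 1:4

1:4


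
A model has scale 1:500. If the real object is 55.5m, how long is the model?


Model size = real / scale
= 55.5 / 500
= 0.1110 m

0.1110 m


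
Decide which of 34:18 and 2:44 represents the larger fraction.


34/18 = 1.8889
2/44 = 0.0455
1.8889 > 0.0455, so 34:18 is greater
= 34:18

34:18


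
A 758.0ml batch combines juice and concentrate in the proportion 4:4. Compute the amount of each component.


Total parts = 4 + 4 = 8
juice: 758.0 × 4/8 = 379.0ml
concentrate: 758.0 × 4/8 = 379.0ml
= 379.0ml and 379.0ml

379.0ml and 379.0ml


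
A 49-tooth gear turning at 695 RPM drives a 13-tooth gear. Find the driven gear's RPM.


Gear ratio = 49:13 = 49:13
RPM_B = RPM_A × (teeth_A / teeth_B)
= 695 × (49/13)
= 2619.6 RPM

2619.6 RPM


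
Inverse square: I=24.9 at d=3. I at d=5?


I₁d₁² = I₂d₂²
I₂ = I₁ × (d₁/d₂)²
= 24.9 × (3/5)²
= 24.9 × 9/25
= 224.1/25
= 8.9640

8.9640


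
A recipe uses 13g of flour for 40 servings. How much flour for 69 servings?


Direct proportion: y/x = constant
k = 13/40 = 0.3250
y₂ = k × 69 = 13 × 69 / 40 = 897/40
≈ 22.43

22.43


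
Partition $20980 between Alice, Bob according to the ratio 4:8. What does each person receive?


Total parts = 4 + 8 = 12
Alice: 20980 × 4/12 = 6993.33
Bob: 20980 × 8/12 = 13986.67
= Alice: $6993.33, Bob: $13986.67

Alice: $6993.33, Bob: $13986.67


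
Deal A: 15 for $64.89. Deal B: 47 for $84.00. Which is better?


Deal A: $64.89/15 = $4.3260/unit
Deal B: $84.00/47 = $1.7872/unit
B is cheaper per unit
= Deal B

Deal B


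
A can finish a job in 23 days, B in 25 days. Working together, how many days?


Rate of A = 1/23 per day
Rate of B = 1/25 per day
Combined rate = 1/23 + 1/25 = 48/575 ≈ 0.0835 per day
Days = 1 / combined rate = 575/48
≈ 11.98 days

11.98 days


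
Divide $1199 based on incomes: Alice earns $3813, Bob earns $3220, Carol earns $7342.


Total income = 3813 + 3220 + 7342 = $14375
Alice: $1199 × 3813/14375 = $318.04
Bob: $1199 × 3220/14375 = $268.58
Carol: $1199 × 7342/14375 = $612.39
= Alice: $318.04, Bob: $268.58, Carol: $612.39

Alice: $318.04, Bob: $268.58, Carol: $612.39


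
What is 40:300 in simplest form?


GCD(40, 300) = 20
40/20 : 300/20
= 2:15

2:15


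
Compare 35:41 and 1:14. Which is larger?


35/41 = 0.8537
1/14 = 0.0714
0.8537 > 0.0714, so 35:41 is greater
= 35:41

35:41


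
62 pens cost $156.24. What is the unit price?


Unit rate = total / quantity
= 156.24 / 62
= $2.52 per unit

$2.52 per unit


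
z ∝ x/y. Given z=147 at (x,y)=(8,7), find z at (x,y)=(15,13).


z = k·x/y
Solve for k using the known point: k = z·y/x = 147×7/8 = 1029/8 = 128.6250
Now evaluate at x=15, y=13:
z = k × 15 / 13 = (1029 × 15) / (8 × 13) = 15435/104
≈ 148.4135

148.4135


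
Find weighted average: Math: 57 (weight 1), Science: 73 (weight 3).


Numerator = 57×1 + 73×3
= 57 + 219
= 276
Total weight = 4
Weighted avg = 276/4
= 69.00

69.00


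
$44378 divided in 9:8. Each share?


Total parts = 9 + 8 = 17
Part 1: 44378 × 9/17 = 23494.24
Part 2: 44378 × 8/17 = 20883.76
= Part 1: $23494.24, Part 2: $20883.76

Part 1: $23494.24, Part 2: $20883.76


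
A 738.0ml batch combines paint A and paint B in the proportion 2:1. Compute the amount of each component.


Total parts = 2 + 1 = 3
paint A: 738.0 × 2/3 = 492.0ml
paint B: 738.0 × 1/3 = 246.0ml
= 492.0ml and 246.0ml

492.0ml and 246.0ml


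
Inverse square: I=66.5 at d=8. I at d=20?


I₁d₁² = I₂d₂²
I₂ = I₁ × (d₁/d₂)²
= 66.5 × (8/20)²
= 66.5 × 64/400
= 4256/400
= 10.6400

10.6400


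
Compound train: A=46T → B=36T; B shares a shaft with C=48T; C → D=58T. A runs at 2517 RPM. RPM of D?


Stage 1: RPM_B = RPM_A × t_A/t_B = 2517 × 46/36 = 115782/36 ≈ 3216.17
B and C share a shaft → RPM_C = RPM_B
Stage 2: RPM_D = RPM_C × t_C/t_D = RPM_A × (t_A×t_C)/(t_B×t_D)
Overall ratio = (46×48)/(36×58) = 2208/2088
RPM_D = 2517 × 2208/2088 = 5557536/2088
≈ 2661.66 RPM

2661.66 RPM


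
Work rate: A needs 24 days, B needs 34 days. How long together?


Rate of A = 1/24 per day
Rate of B = 1/34 per day
Combined rate = 1/24 + 1/34 = 58/816 ≈ 0.0711 per day
Days = 1 / combined rate = 816/58
≈ 14.07 days

14.07 days


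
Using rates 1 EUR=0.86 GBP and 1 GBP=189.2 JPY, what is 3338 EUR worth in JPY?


Step 1: 3338 EUR × 0.86 = 2870.68 GBP
Step 2: 2870.68 GBP × 189.2 = 543132.66 JPY
Implied rate EUR→JPY = 0.86 × 189.2 = 162.7120
= 543132.66 JPY

543132.66 JPY


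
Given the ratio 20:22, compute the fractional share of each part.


Total parts = 20 + 22 = 42
First part: 20/42 = 10/21
Second part: 22/42 = 11/21
= 10/21 and 11/21

10/21 and 11/21


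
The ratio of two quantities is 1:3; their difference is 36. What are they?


Let A = 1k, B = 3k.
3k - 1k = 36
2k = 36 → k = 36/2 = 18
A = 1×18 = 18, B = 3×18 = 54
= A = 18, B = 54

A = 18, B = 54


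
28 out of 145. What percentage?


Percentage = (part / whole) × 100
= (28 / 145) × 100
≈ 19.31%

19.31%


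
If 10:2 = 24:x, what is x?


Cross multiply: 10 × x = 2 × 24
10x = 48
x = 48 / 10
= 4.80

4.80


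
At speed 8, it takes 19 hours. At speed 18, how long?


Inverse proportion: x × y = constant
k = 8 × 19 = 152
y₂ = k / 18 = 152 / 18
= 8.44

8.44


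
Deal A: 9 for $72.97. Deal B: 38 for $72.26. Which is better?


Deal A: $72.97/9 = $8.1078/unit
Deal B: $72.26/38 = $1.9016/unit
B is cheaper per unit
= Deal B

Deal B


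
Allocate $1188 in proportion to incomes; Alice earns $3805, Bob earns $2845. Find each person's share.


Total income = 3805 + 2845 = $6650
Alice: $1188 × 3805/6650 = $679.75
Bob: $1188 × 2845/6650 = $508.25
= Alice: $679.75, Bob: $508.25

Alice: $679.75, Bob: $508.25


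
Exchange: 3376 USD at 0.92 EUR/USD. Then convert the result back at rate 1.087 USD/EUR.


Amount × rate = 3376 × 0.92 = 3105.92 EUR
Round-trip: 3105.92 × 1.087 = 3376.14 USD
= 3105.92 EUR, then 3376.14 USD

3105.92 EUR, then 3376.14 USD


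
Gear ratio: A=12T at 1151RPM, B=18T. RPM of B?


Gear ratio = 12:18 = 2:3
RPM_B = RPM_A × (teeth_A / teeth_B)
= 1151 × (12/18)
= 767.3 RPM

767.3 RPM
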